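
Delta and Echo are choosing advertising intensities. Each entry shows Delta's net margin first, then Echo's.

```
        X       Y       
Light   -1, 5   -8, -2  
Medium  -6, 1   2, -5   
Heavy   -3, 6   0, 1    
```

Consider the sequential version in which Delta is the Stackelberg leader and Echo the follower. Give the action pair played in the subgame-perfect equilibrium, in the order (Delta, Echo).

Work backward from Echo's decision.
- Light → Echo plays X (best of 5, -2); Delta gets -1.
- Medium → Echo plays X (best of 1, -5); Delta gets -6.
- Heavy → Echo plays X (best of 6, 1); Delta gets -3.
Among -1, -6, -3, the best is -1 at Light. Subgame-perfect outcome: (Light, X) with payoffs (-1, 5).

(Light, X)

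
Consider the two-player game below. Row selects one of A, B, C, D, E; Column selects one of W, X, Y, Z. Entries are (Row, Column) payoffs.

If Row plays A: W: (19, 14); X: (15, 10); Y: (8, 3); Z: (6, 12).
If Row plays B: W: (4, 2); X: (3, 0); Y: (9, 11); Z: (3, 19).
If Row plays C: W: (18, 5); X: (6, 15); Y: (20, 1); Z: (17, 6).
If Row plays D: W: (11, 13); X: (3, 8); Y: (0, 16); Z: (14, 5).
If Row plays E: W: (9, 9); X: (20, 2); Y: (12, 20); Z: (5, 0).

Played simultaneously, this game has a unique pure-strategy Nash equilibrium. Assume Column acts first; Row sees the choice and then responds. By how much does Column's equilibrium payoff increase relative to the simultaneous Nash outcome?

0

Row best-responds to each possible Column move:
- W → Row plays A (best of 19, 4, 18, 11, 9); Column gets 14.
- X → Row plays E (best of 15, 3, 6, 3, 20); Column gets 2.
- Y → Row plays C (best of 8, 9, 20, 0, 12); Column gets 1.
- Z → Row plays C (best of 6, 3, 17, 14, 5); Column gets 6.
Column's induced payoffs are 14, 2, 1, 6, so Column commits to W. Subgame-perfect outcome: (A, W) with payoffs (19, 14).
For the simultaneous game, intersect best replies.
Row's best replies: W→A; X→E; Y→C; Z→C.
Column's best replies: A→W; B→Z; C→X; D→Y; E→Y.
Only (A, W) has each player best-responding; Nash payoffs (19, 14).
Column's commitment gain: 14 − 14 = 0.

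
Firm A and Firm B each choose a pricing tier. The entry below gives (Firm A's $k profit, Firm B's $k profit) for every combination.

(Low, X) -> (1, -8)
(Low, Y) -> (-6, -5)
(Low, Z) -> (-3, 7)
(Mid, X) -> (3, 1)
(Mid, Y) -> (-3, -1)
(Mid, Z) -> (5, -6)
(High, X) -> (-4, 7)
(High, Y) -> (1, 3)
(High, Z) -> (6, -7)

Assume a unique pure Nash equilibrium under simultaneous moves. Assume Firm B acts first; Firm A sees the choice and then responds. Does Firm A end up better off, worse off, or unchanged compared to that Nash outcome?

Solve by backward induction (Firm B leads).
- X: Firm A compares 1, 3, -4 and picks Mid; Firm B would get 1.
- Y: Firm A compares -6, -3, 1 and picks High; Firm B would get 3.
- Z: Firm A compares -3, 5, 6 and picks High; Firm B would get -7.
Among 1, 3, -7, the best is 3 at Y. Subgame-perfect outcome: (High, Y) with payoffs (1, 3).
For the simultaneous game, intersect best replies.
Firm A's best replies: X→Mid; Y→High; Z→High.
Firm B's best replies: Low→Z; Mid→X; High→X.
Only (Mid, X) has each player best-responding; Nash payoffs (3, 1).
Firm A earns 1 sequentially versus 3 at the Nash outcome: worse off.

worse off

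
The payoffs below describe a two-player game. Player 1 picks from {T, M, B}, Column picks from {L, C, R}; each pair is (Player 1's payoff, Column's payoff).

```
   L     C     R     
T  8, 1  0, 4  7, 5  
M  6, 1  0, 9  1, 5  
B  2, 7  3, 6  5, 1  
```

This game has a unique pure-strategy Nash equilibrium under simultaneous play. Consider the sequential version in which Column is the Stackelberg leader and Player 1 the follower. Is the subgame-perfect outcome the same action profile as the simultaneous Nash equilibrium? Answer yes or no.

Solve by backward induction (Column leads).
- L: BR = T, leader payoff 1.
- C: BR = B, leader payoff 6.
- R: BR = T, leader payoff 5.
Column's induced payoffs are 1, 6, 5, so Column commits to C. Subgame-perfect outcome: (B, C) with payoffs (3, 6).
For the simultaneous game, intersect best replies.
Player 1's best replies: L→T; C→B; R→T.
Column's best replies: T→R; M→C; B→L.
Only (T, R) has each player best-responding; Nash payoffs (7, 5).
Sequential outcome (B, C) differs from the Nash profile (T, R).

no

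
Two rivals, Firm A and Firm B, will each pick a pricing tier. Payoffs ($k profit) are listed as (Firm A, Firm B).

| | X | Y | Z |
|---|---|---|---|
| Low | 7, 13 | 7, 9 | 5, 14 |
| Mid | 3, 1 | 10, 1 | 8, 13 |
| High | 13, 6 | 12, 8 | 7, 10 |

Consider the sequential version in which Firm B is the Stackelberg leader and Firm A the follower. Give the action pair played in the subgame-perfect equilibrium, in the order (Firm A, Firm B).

(Mid, Z)

Firm A best-responds to each possible Firm B move:
- X: BR = High, leader payoff 6.
- Y: BR = High, leader payoff 8.
- Z: BR = Mid, leader payoff 13.
Firm B's induced payoffs are 6, 8, 13, so Firm B commits to Z. Subgame-perfect outcome: (Mid, Z) with payoffs (8, 13).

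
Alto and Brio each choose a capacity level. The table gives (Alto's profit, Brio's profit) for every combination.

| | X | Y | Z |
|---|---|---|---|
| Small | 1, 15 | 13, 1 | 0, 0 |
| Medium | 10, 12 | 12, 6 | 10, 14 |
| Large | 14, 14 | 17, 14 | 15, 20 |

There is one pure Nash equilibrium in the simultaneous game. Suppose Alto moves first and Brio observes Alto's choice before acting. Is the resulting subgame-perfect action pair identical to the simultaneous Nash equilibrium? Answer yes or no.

Brio best-responds to each possible Alto move:
- Small: BR = X, leader payoff 1.
- Medium: BR = Z, leader payoff 10.
- Large: BR = Z, leader payoff 15.
Among 1, 10, 15, the best is 15 at Large. Subgame-perfect outcome: (Large, Z) with payoffs (15, 20).
Now find the simultaneous Nash equilibrium.
Alto's best replies: X→Large; Y→Large; Z→Large.
Brio's best replies: Small→X; Medium→Z; Large→Z.
The unique mutual best reply is (Large, Z), giving (15, 20).
Sequential outcome (Large, Z) coincides with the Nash profile (Large, Z).

yes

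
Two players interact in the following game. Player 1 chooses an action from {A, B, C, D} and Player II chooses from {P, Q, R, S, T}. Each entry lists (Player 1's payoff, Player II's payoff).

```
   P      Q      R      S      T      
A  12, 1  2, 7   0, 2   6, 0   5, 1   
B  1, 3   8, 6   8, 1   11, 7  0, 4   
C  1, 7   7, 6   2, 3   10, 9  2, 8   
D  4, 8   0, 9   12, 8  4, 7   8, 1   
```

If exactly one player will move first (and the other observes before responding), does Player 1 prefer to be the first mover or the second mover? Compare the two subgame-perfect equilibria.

second

If Player 1 leads: Player II's best replies are A→Q, B→S, C→S, D→Q; Player 1's induced payoffs 2, 11, 10, 0; outcome (B, S), payoffs (11, 7).
If Player II leads: Player 1's best replies are P→A, Q→B, R→D, S→B, T→D; Player II's induced payoffs 1, 6, 8, 7, 1; outcome (D, R), payoffs (12, 8).
Player 1 gets 11 moving first and 12 moving second, so Player 1 prefers to move second.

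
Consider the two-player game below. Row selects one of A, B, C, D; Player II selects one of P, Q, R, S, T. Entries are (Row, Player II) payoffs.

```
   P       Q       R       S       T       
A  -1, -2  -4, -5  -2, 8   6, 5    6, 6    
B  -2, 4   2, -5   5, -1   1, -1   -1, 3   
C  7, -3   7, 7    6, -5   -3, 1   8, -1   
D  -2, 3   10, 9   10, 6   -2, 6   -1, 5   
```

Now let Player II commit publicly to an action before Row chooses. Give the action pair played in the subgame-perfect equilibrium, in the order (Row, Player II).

(D, Q)

Row best-responds to each possible Player II move:
- P → Row plays C (best of -1, -2, 7, -2); Player II gets -3.
- Q → Row plays D (best of -4, 2, 7, 10); Player II gets 9.
- R → Row plays D (best of -2, 5, 6, 10); Player II gets 6.
- S → Row plays A (best of 6, 1, -3, -2); Player II gets 5.
- T → Row plays C (best of 6, -1, 8, -1); Player II gets -1.
Among -3, 9, 6, 5, -1, the best is 9 at Q. Subgame-perfect outcome: (D, Q) with payoffs (10, 9).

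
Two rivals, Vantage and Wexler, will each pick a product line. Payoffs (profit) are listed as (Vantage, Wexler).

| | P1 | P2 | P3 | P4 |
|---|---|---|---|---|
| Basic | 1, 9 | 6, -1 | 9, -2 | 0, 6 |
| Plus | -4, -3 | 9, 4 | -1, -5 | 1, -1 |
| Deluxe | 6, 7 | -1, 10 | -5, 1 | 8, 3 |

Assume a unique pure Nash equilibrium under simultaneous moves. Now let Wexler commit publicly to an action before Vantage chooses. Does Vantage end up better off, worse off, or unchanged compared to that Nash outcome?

worse off

Vantage best-responds to each possible Wexler move:
- P1: Vantage compares 1, -4, 6 and picks Deluxe; Wexler would get 7.
- P2: Vantage compares 6, 9, -1 and picks Plus; Wexler would get 4.
- P3: Vantage compares 9, -1, -5 and picks Basic; Wexler would get -2.
- P4: Vantage compares 0, 1, 8 and picks Deluxe; Wexler would get 3.
Maximizing over 7, 4, -2, 3, Wexler chooses P1. Subgame-perfect outcome: (Deluxe, P1) with payoffs (6, 7).
Under simultaneous play:
Vantage's best replies: P1→Deluxe; P2→Plus; P3→Basic; P4→Deluxe.
Wexler's best replies: Basic→P1; Plus→P2; Deluxe→P2.
The unique mutual best reply is (Plus, P2), giving (9, 4).
Vantage earns 6 sequentially versus 9 at the Nash outcome: worse off.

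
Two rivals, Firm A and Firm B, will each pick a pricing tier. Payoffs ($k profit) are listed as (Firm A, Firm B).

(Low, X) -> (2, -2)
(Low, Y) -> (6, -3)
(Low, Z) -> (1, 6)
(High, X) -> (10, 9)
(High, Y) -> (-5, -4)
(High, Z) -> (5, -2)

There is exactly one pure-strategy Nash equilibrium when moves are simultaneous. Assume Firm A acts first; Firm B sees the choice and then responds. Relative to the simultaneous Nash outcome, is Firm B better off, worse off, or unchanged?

Backward induction with Firm A moving first.
- Low: Firm B compares -2, -3, 6 and picks Z; Firm A would get 1.
- High: Firm B compares 9, -4, -2 and picks X; Firm A would get 10.
Maximizing over 1, 10, Firm A chooses High. Subgame-perfect outcome: (High, X) with payoffs (10, 9).
Now find the simultaneous Nash equilibrium.
Firm A's best replies: X→High; Y→Low; Z→High.
Firm B's best replies: Low→Z; High→X.
Only (High, X) has each player best-responding; Nash payoffs (10, 9).
Firm B earns 9 sequentially versus 9 at the Nash outcome: unchanged.

unchanged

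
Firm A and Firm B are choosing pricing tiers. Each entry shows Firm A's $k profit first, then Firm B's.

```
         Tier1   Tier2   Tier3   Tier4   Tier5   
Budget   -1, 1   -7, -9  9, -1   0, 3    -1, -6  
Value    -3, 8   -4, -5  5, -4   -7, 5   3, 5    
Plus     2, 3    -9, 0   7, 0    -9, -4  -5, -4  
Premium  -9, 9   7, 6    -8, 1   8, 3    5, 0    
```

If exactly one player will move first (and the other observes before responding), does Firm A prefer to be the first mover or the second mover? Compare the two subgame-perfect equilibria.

If Firm A leads: Firm B's best replies are Budget→Tier4, Value→Tier1, Plus→Tier1, Premium→Tier1; Firm A's induced payoffs 0, -3, 2, -9; outcome (Plus, Tier1), payoffs (2, 3).
If Firm B leads: Firm A's best replies are Tier1→Plus, Tier2→Premium, Tier3→Budget, Tier4→Premium, Tier5→Premium; Firm B's induced payoffs 3, 6, -1, 3, 0; outcome (Premium, Tier2), payoffs (7, 6).
Firm A gets 2 moving first and 7 moving second, so Firm A prefers to move second.

second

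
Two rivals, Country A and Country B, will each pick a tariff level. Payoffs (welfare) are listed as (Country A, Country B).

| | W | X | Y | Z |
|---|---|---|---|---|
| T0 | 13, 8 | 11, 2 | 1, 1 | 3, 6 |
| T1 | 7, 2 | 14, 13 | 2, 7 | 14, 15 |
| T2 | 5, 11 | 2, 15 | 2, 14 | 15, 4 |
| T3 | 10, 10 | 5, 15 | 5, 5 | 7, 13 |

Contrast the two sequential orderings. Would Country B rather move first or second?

If Country A leads: Country B's best replies are T0→W, T1→Z, T2→X, T3→X; Country A's induced payoffs 13, 14, 2, 5; outcome (T1, Z), payoffs (14, 15).
If Country B leads: Country A's best replies are W→T0, X→T1, Y→T3, Z→T2; Country B's induced payoffs 8, 13, 5, 4; outcome (T1, X), payoffs (14, 13).
Country B gets 13 moving first and 15 moving second, so Country B prefers to move second.

second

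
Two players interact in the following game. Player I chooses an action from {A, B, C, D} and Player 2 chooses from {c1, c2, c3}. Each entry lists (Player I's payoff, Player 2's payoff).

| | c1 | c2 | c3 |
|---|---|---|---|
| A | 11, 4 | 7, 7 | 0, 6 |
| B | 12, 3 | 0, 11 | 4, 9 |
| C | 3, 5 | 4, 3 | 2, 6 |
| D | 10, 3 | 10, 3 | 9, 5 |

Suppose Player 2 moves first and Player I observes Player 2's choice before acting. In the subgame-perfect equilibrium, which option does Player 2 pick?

c3

Player I best-responds to each possible Player 2 move:
- c1 → Player I plays B (best of 11, 12, 3, 10); Player 2 gets 3.
- c2 → Player I plays D (best of 7, 0, 4, 10); Player 2 gets 3.
- c3 → Player I plays D (best of 0, 4, 2, 9); Player 2 gets 5.
Maximizing over 3, 3, 5, Player 2 chooses c3. Subgame-perfect outcome: (D, c3) with payoffs (9, 5).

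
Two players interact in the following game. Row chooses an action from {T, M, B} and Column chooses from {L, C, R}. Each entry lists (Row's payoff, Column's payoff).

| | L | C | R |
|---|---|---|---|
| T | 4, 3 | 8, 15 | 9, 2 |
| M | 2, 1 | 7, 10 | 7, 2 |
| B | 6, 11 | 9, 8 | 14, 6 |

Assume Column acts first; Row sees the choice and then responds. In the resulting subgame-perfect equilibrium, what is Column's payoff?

11

Work backward from Row's decision.
- L: BR = B, leader payoff 11.
- C: BR = B, leader payoff 8.
- R: BR = B, leader payoff 6.
Among 11, 8, 6, the best is 11 at L. Subgame-perfect outcome: (B, L) with payoffs (6, 11).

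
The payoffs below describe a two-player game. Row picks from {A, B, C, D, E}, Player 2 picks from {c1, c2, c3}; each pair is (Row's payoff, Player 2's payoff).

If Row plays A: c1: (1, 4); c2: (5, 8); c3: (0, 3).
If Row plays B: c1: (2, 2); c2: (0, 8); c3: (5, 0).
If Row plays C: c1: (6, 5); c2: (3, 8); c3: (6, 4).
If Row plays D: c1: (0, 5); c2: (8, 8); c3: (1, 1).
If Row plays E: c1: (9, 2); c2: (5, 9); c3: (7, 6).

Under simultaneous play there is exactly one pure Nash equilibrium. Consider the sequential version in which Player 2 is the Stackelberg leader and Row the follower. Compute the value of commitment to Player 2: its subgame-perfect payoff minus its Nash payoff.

0

Backward induction with Player 2 moving first.
- c1: BR = E, leader payoff 2.
- c2: BR = D, leader payoff 8.
- c3: BR = E, leader payoff 6.
Player 2's induced payoffs are 2, 8, 6, so Player 2 commits to c2. Subgame-perfect outcome: (D, c2) with payoffs (8, 8).
For the simultaneous game, intersect best replies.
Row's best replies: c1→E; c2→D; c3→E.
Player 2's best replies: A→c2; B→c2; C→c2; D→c2; E→c2.
Only (D, c2) has each player best-responding; Nash payoffs (8, 8).
Player 2's commitment gain: 8 − 8 = 0.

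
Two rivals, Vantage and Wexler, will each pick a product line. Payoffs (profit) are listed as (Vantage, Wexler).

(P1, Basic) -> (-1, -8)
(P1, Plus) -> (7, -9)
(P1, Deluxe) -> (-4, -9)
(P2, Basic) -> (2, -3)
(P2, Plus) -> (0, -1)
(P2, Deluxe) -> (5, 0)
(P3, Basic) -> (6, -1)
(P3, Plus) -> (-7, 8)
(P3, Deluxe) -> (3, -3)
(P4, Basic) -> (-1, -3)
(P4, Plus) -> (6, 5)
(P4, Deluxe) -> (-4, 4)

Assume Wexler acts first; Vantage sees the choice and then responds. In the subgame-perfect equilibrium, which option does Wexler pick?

Deluxe

Vantage best-responds to each possible Wexler move:
- Basic: BR = P3, leader payoff -1.
- Plus: BR = P1, leader payoff -9.
- Deluxe: BR = P2, leader payoff 0.
Among -1, -9, 0, the best is 0 at Deluxe. Subgame-perfect outcome: (P2, Deluxe) with payoffs (5, 0).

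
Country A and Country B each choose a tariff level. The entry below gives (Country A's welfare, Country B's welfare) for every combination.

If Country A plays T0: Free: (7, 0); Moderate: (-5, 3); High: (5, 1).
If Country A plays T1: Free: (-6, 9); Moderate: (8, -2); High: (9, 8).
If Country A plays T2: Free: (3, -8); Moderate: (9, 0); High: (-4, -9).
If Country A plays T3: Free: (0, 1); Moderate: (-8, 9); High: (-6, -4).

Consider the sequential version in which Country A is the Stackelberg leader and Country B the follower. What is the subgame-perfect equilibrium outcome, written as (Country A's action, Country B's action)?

Country B best-responds to each possible Country A move:
- T0 → Country B plays Moderate (best of 0, 3, 1); Country A gets -5.
- T1 → Country B plays Free (best of 9, -2, 8); Country A gets -6.
- T2 → Country B plays Moderate (best of -8, 0, -9); Country A gets 9.
- T3 → Country B plays Moderate (best of 1, 9, -4); Country A gets -8.
Among -5, -6, 9, -8, the best is 9 at T2. Subgame-perfect outcome: (T2, Moderate) with payoffs (9, 0).

(T2, Moderate)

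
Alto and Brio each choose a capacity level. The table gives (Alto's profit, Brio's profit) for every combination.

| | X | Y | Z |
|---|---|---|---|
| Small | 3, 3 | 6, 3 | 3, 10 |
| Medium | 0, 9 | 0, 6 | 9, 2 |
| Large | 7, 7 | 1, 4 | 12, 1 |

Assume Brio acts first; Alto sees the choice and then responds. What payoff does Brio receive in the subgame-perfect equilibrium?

7

Backward induction with Brio moving first.
- X: BR = Large, leader payoff 7.
- Y: BR = Small, leader payoff 3.
- Z: BR = Large, leader payoff 1.
Maximizing over 7, 3, 1, Brio chooses X. Subgame-perfect outcome: (Large, X) with payoffs (7, 7).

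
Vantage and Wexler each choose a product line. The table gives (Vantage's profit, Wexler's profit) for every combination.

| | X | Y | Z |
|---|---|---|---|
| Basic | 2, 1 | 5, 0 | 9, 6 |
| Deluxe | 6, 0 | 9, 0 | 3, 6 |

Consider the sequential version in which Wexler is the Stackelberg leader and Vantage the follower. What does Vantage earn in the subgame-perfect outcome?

9

Solve by backward induction (Wexler leads).
- X → Vantage plays Deluxe (best of 2, 6); Wexler gets 0.
- Y → Vantage plays Deluxe (best of 5, 9); Wexler gets 0.
- Z → Vantage plays Basic (best of 9, 3); Wexler gets 6.
Maximizing over 0, 0, 6, Wexler chooses Z. Subgame-perfect outcome: (Basic, Z) with payoffs (9, 6).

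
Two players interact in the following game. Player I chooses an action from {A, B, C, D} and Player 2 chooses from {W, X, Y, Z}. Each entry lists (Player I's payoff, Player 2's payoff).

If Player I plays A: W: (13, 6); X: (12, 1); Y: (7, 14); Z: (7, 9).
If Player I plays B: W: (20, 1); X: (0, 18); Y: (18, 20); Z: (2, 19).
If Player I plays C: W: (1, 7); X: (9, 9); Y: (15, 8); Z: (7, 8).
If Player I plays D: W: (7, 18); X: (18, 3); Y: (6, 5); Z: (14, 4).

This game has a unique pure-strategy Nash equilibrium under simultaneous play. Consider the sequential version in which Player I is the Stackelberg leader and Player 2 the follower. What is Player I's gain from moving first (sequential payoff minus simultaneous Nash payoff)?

0

Solve by backward induction (Player I leads).
- A: BR = Y, leader payoff 7.
- B: BR = Y, leader payoff 18.
- C: BR = X, leader payoff 9.
- D: BR = W, leader payoff 7.
Maximizing over 7, 18, 9, 7, Player I chooses B. Subgame-perfect outcome: (B, Y) with payoffs (18, 20).
Now find the simultaneous Nash equilibrium.
Player I's best replies: W→B; X→D; Y→B; Z→D.
Player 2's best replies: A→Y; B→Y; C→X; D→W.
Only (B, Y) has each player best-responding; Nash payoffs (18, 20).
Player I's commitment gain: 18 − 18 = 0.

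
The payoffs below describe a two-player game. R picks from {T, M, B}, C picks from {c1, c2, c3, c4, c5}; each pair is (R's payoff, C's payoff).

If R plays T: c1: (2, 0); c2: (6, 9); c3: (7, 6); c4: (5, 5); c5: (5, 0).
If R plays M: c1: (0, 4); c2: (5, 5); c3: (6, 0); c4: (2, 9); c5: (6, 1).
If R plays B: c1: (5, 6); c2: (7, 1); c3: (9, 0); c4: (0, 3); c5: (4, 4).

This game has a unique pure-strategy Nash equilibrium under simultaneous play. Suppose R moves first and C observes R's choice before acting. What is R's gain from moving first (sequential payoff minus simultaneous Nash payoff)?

Work backward from C's decision.
- T: C compares 0, 9, 6, 5, 0 and picks c2; R would get 6.
- M: C compares 4, 5, 0, 9, 1 and picks c4; R would get 2.
- B: C compares 6, 1, 0, 3, 4 and picks c1; R would get 5.
Among 6, 2, 5, the best is 6 at T. Subgame-perfect outcome: (T, c2) with payoffs (6, 9).
Now find the simultaneous Nash equilibrium.
R's best replies: c1→B; c2→B; c3→B; c4→T; c5→M.
C's best replies: T→c2; M→c4; B→c1.
Only (B, c1) has each player best-responding; Nash payoffs (5, 6).
R's commitment gain: 6 − 5 = 1.

1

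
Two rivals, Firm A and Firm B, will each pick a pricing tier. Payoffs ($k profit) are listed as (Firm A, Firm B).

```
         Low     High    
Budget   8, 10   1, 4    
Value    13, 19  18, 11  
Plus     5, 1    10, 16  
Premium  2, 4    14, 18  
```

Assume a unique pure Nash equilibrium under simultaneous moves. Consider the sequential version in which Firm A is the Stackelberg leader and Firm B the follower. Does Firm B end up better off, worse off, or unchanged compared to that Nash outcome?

Solve by backward induction (Firm A leads).
- Budget → Firm B plays Low (best of 10, 4); Firm A gets 8.
- Value → Firm B plays Low (best of 19, 11); Firm A gets 13.
- Plus → Firm B plays High (best of 1, 16); Firm A gets 10.
- Premium → Firm B plays High (best of 4, 18); Firm A gets 14.
Among 8, 13, 10, 14, the best is 14 at Premium. Subgame-perfect outcome: (Premium, High) with payoffs (14, 18).
Now find the simultaneous Nash equilibrium.
Firm A's best replies: Low→Value; High→Value.
Firm B's best replies: Budget→Low; Value→Low; Plus→High; Premium→High.
The unique mutual best reply is (Value, Low), giving (13, 19).
Firm B earns 18 sequentially versus 19 at the Nash outcome: worse off.

worse off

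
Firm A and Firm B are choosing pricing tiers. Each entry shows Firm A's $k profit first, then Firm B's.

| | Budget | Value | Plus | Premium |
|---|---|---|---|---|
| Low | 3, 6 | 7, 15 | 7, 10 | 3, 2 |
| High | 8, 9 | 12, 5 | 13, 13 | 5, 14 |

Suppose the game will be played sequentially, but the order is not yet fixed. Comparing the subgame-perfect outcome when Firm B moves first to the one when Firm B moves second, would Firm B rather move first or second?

If Firm A leads: Firm B's best replies are Low→Value, High→Premium; Firm A's induced payoffs 7, 5; outcome (Low, Value), payoffs (7, 15).
If Firm B leads: Firm A's best replies are Budget→High, Value→High, Plus→High, Premium→High; Firm B's induced payoffs 9, 5, 13, 14; outcome (High, Premium), payoffs (5, 14).
Firm B gets 14 moving first and 15 moving second, so Firm B prefers to move second.

second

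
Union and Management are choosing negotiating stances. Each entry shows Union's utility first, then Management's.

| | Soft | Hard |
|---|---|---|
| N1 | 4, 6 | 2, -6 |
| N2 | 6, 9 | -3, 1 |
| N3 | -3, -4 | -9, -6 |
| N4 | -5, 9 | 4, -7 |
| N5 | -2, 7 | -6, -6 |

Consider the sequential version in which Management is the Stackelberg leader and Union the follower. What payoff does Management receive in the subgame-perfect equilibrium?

9

Backward induction with Management moving first.
- Soft → Union plays N2 (best of 4, 6, -3, -5, -2); Management gets 9.
- Hard → Union plays N4 (best of 2, -3, -9, 4, -6); Management gets -7.
Management's induced payoffs are 9, -7, so Management commits to Soft. Subgame-perfect outcome: (N2, Soft) with payoffs (6, 9).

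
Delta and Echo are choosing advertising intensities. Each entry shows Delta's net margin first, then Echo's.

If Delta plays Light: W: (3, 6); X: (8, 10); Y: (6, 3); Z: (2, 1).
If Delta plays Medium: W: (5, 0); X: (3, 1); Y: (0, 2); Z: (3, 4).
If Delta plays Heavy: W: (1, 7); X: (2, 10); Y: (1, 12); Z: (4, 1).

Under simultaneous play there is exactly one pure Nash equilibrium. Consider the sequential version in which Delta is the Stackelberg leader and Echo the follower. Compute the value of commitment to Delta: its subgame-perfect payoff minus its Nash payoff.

Work backward from Echo's decision.
- Light: Echo compares 6, 10, 3, 1 and picks X; Delta would get 8.
- Medium: Echo compares 0, 1, 2, 4 and picks Z; Delta would get 3.
- Heavy: Echo compares 7, 10, 12, 1 and picks Y; Delta would get 1.
Among 8, 3, 1, the best is 8 at Light. Subgame-perfect outcome: (Light, X) with payoffs (8, 10).
For the simultaneous game, intersect best replies.
Delta's best replies: W→Medium; X→Light; Y→Light; Z→Heavy.
Echo's best replies: Light→X; Medium→Z; Heavy→Y.
Only (Light, X) has each player best-responding; Nash payoffs (8, 10).
Delta's commitment gain: 8 − 8 = 0.

0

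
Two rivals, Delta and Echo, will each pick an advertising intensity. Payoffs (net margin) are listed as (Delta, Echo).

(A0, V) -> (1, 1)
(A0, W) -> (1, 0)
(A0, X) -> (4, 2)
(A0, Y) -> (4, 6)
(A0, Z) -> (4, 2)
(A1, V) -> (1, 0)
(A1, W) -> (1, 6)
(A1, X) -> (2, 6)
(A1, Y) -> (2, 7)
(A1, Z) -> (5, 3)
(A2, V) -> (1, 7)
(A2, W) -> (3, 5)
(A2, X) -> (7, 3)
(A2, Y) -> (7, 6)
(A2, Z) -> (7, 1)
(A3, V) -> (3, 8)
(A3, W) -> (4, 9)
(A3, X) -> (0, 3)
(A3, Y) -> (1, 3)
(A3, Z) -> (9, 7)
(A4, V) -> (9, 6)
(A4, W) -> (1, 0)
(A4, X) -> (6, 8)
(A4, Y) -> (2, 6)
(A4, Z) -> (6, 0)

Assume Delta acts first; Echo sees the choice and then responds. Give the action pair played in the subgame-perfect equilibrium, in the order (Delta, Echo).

(A4, X)

Echo best-responds to each possible Delta move:
- A0: BR = Y, leader payoff 4.
- A1: BR = Y, leader payoff 2.
- A2: BR = V, leader payoff 1.
- A3: BR = W, leader payoff 4.
- A4: BR = X, leader payoff 6.
Delta's induced payoffs are 4, 2, 1, 4, 6, so Delta commits to A4. Subgame-perfect outcome: (A4, X) with payoffs (6, 8).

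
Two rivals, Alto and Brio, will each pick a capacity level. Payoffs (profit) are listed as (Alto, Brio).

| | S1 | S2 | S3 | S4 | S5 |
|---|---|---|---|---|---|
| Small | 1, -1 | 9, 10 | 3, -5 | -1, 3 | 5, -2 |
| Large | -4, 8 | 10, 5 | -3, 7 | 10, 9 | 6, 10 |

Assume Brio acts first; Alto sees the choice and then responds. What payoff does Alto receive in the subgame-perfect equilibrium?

Work backward from Alto's decision.
- S1: BR = Small, leader payoff -1.
- S2: BR = Large, leader payoff 5.
- S3: BR = Small, leader payoff -5.
- S4: BR = Large, leader payoff 9.
- S5: BR = Large, leader payoff 10.
Brio's induced payoffs are -1, 5, -5, 9, 10, so Brio commits to S5. Subgame-perfect outcome: (Large, S5) with payoffs (6, 10).

6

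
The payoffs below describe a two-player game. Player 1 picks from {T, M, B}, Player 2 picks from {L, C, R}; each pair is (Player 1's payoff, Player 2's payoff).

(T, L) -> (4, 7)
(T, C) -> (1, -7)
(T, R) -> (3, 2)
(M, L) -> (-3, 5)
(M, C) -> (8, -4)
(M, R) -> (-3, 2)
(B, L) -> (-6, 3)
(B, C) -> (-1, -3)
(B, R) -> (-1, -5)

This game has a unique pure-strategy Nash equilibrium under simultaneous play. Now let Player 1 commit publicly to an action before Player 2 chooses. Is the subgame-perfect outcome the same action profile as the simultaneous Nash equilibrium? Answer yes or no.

yes

Solve by backward induction (Player 1 leads).
- T: BR = L, leader payoff 4.
- M: BR = L, leader payoff -3.
- B: BR = L, leader payoff -6.
Player 1's induced payoffs are 4, -3, -6, so Player 1 commits to T. Subgame-perfect outcome: (T, L) with payoffs (4, 7).
Now find the simultaneous Nash equilibrium.
Player 1's best replies: L→T; C→M; R→T.
Player 2's best replies: T→L; M→L; B→L.
Only (T, L) has each player best-responding; Nash payoffs (4, 7).
Sequential outcome (T, L) coincides with the Nash profile (T, L).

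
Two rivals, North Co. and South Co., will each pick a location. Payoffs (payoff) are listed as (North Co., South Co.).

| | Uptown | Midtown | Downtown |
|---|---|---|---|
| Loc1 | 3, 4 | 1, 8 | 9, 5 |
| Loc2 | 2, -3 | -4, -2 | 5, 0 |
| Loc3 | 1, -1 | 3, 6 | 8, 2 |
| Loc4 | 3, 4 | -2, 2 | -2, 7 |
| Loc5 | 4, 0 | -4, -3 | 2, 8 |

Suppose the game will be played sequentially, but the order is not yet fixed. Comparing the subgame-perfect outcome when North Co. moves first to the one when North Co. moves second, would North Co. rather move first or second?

first

If North Co. leads: South Co.'s best replies are Loc1→Midtown, Loc2→Downtown, Loc3→Midtown, Loc4→Downtown, Loc5→Downtown; North Co.'s induced payoffs 1, 5, 3, -2, 2; outcome (Loc2, Downtown), payoffs (5, 0).
If South Co. leads: North Co.'s best replies are Uptown→Loc5, Midtown→Loc3, Downtown→Loc1; South Co.'s induced payoffs 0, 6, 5; outcome (Loc3, Midtown), payoffs (3, 6).
North Co. gets 5 moving first and 3 moving second, so North Co. prefers to move first.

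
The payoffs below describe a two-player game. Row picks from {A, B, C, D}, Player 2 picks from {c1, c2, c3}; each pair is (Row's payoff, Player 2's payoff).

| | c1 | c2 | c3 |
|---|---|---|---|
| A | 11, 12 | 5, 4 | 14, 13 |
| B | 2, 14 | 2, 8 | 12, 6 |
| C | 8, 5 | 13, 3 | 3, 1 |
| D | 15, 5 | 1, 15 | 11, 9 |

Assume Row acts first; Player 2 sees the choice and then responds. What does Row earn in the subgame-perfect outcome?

14

Player 2 best-responds to each possible Row move:
- A: BR = c3, leader payoff 14.
- B: BR = c1, leader payoff 2.
- C: BR = c1, leader payoff 8.
- D: BR = c2, leader payoff 1.
Maximizing over 14, 2, 8, 1, Row chooses A. Subgame-perfect outcome: (A, c3) with payoffs (14, 13).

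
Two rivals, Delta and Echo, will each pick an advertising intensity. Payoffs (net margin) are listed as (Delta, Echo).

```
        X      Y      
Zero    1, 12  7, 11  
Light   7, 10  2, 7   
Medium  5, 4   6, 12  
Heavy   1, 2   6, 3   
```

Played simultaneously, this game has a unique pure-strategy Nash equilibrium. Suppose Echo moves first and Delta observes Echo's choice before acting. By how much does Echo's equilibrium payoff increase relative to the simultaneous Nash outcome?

1

Delta best-responds to each possible Echo move:
- X: BR = Light, leader payoff 10.
- Y: BR = Zero, leader payoff 11.
Maximizing over 10, 11, Echo chooses Y. Subgame-perfect outcome: (Zero, Y) with payoffs (7, 11).
For the simultaneous game, intersect best replies.
Delta's best replies: X→Light; Y→Zero.
Echo's best replies: Zero→X; Light→X; Medium→Y; Heavy→Y.
Only (Light, X) has each player best-responding; Nash payoffs (7, 10).
Echo's commitment gain: 11 − 10 = 1.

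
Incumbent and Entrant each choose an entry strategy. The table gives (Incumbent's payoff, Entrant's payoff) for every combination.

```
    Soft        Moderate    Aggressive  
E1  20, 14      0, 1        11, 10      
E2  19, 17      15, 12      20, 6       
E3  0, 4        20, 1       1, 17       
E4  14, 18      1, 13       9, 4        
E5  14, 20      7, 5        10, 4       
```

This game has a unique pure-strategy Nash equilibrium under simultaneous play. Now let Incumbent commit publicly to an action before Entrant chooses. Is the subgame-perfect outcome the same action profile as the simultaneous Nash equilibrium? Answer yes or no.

Entrant best-responds to each possible Incumbent move:
- E1 → Entrant plays Soft (best of 14, 1, 10); Incumbent gets 20.
- E2 → Entrant plays Soft (best of 17, 12, 6); Incumbent gets 19.
- E3 → Entrant plays Aggressive (best of 4, 1, 17); Incumbent gets 1.
- E4 → Entrant plays Soft (best of 18, 13, 4); Incumbent gets 14.
- E5 → Entrant plays Soft (best of 20, 5, 4); Incumbent gets 14.
Maximizing over 20, 19, 1, 14, 14, Incumbent chooses E1. Subgame-perfect outcome: (E1, Soft) with payoffs (20, 14).
Now find the simultaneous Nash equilibrium.
Incumbent's best replies: Soft→E1; Moderate→E3; Aggressive→E2.
Entrant's best replies: E1→Soft; E2→Soft; E3→Aggressive; E4→Soft; E5→Soft.
Only (E1, Soft) has each player best-responding; Nash payoffs (20, 14).
Sequential outcome (E1, Soft) coincides with the Nash profile (E1, Soft).

yes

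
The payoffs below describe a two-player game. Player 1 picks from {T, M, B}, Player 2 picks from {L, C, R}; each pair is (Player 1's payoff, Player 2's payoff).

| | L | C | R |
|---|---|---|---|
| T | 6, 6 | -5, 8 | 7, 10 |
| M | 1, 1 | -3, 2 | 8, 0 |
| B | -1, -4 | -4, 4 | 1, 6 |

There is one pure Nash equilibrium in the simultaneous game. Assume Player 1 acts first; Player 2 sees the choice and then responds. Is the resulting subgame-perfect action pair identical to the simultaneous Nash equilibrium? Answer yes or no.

Work backward from Player 2's decision.
- T → Player 2 plays R (best of 6, 8, 10); Player 1 gets 7.
- M → Player 2 plays C (best of 1, 2, 0); Player 1 gets -3.
- B → Player 2 plays R (best of -4, 4, 6); Player 1 gets 1.
Player 1's induced payoffs are 7, -3, 1, so Player 1 commits to T. Subgame-perfect outcome: (T, R) with payoffs (7, 10).
Under simultaneous play:
Player 1's best replies: L→T; C→M; R→M.
Player 2's best replies: T→R; M→C; B→R.
The unique mutual best reply is (M, C), giving (-3, 2).
Sequential outcome (T, R) differs from the Nash profile (M, C).

no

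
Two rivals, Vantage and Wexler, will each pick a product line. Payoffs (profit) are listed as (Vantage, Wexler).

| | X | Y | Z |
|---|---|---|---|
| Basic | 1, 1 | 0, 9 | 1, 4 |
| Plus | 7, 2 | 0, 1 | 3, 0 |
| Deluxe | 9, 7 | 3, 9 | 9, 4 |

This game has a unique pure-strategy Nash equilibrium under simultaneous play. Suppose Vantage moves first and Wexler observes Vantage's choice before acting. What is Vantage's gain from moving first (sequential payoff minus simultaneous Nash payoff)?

Solve by backward induction (Vantage leads).
- Basic: Wexler compares 1, 9, 4 and picks Y; Vantage would get 0.
- Plus: Wexler compares 2, 1, 0 and picks X; Vantage would get 7.
- Deluxe: Wexler compares 7, 9, 4 and picks Y; Vantage would get 3.
Vantage's induced payoffs are 0, 7, 3, so Vantage commits to Plus. Subgame-perfect outcome: (Plus, X) with payoffs (7, 2).
Under simultaneous play:
Vantage's best replies: X→Deluxe; Y→Deluxe; Z→Deluxe.
Wexler's best replies: Basic→Y; Plus→X; Deluxe→Y.
Only (Deluxe, Y) has each player best-responding; Nash payoffs (3, 9).
Vantage's commitment gain: 7 − 3 = 4.

4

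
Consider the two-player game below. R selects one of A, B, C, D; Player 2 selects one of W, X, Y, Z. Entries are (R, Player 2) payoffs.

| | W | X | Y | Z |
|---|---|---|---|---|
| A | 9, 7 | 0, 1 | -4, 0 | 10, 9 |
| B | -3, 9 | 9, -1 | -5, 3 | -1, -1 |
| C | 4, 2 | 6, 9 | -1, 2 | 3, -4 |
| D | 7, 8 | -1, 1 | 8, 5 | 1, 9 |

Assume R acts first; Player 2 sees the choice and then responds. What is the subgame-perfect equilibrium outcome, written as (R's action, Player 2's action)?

(A, Z)

Solve by backward induction (R leads).
- A: BR = Z, leader payoff 10.
- B: BR = W, leader payoff -3.
- C: BR = X, leader payoff 6.
- D: BR = Z, leader payoff 1.
Maximizing over 10, -3, 6, 1, R chooses A. Subgame-perfect outcome: (A, Z) with payoffs (10, 9).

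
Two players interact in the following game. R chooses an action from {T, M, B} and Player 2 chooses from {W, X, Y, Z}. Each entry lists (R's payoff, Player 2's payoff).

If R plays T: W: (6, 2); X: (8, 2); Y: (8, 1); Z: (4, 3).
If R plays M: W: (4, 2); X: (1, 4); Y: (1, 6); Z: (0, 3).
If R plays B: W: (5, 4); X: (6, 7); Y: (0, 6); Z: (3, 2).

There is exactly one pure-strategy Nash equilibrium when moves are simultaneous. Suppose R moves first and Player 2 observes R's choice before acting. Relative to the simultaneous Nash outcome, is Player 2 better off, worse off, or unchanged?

better off

Backward induction with R moving first.
- T → Player 2 plays Z (best of 2, 2, 1, 3); R gets 4.
- M → Player 2 plays Y (best of 2, 4, 6, 3); R gets 1.
- B → Player 2 plays X (best of 4, 7, 6, 2); R gets 6.
Among 4, 1, 6, the best is 6 at B. Subgame-perfect outcome: (B, X) with payoffs (6, 7).
Under simultaneous play:
R's best replies: W→T; X→T; Y→T; Z→T.
Player 2's best replies: T→Z; M→Y; B→X.
The unique mutual best reply is (T, Z), giving (4, 3).
Player 2 earns 7 sequentially versus 3 at the Nash outcome: better off.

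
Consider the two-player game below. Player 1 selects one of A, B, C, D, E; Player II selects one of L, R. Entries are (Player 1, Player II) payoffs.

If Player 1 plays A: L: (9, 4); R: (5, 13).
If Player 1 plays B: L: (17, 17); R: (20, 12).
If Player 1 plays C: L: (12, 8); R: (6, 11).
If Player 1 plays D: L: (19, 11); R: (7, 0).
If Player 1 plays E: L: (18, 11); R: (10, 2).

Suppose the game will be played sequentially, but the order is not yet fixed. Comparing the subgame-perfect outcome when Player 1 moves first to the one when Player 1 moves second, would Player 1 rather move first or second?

second

If Player 1 leads: Player II's best replies are A→R, B→L, C→R, D→L, E→L; Player 1's induced payoffs 5, 17, 6, 19, 18; outcome (D, L), payoffs (19, 11).
If Player II leads: Player 1's best replies are L→D, R→B; Player II's induced payoffs 11, 12; outcome (B, R), payoffs (20, 12).
Player 1 gets 19 moving first and 20 moving second, so Player 1 prefers to move second.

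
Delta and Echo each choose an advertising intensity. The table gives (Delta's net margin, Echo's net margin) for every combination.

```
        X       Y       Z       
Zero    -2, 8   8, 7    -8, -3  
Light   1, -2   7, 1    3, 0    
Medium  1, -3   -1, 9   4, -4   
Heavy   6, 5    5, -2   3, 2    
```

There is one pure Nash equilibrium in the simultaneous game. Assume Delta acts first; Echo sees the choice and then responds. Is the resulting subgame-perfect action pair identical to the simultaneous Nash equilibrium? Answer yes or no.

no

Echo best-responds to each possible Delta move:
- Zero: Echo compares 8, 7, -3 and picks X; Delta would get -2.
- Light: Echo compares -2, 1, 0 and picks Y; Delta would get 7.
- Medium: Echo compares -3, 9, -4 and picks Y; Delta would get -1.
- Heavy: Echo compares 5, -2, 2 and picks X; Delta would get 6.
Delta's induced payoffs are -2, 7, -1, 6, so Delta commits to Light. Subgame-perfect outcome: (Light, Y) with payoffs (7, 1).
Under simultaneous play:
Delta's best replies: X→Heavy; Y→Zero; Z→Medium.
Echo's best replies: Zero→X; Light→Y; Medium→Y; Heavy→X.
Only (Heavy, X) has each player best-responding; Nash payoffs (6, 5).
Sequential outcome (Light, Y) differs from the Nash profile (Heavy, X).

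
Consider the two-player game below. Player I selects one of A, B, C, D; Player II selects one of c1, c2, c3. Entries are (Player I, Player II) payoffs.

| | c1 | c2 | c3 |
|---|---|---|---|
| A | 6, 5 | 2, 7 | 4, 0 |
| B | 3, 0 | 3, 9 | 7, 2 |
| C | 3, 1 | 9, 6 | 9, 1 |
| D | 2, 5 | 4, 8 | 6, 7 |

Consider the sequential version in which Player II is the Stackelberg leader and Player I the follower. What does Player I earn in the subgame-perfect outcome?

9

Player I best-responds to each possible Player II move:
- c1: Player I compares 6, 3, 3, 2 and picks A; Player II would get 5.
- c2: Player I compares 2, 3, 9, 4 and picks C; Player II would get 6.
- c3: Player I compares 4, 7, 9, 6 and picks C; Player II would get 1.
Maximizing over 5, 6, 1, Player II chooses c2. Subgame-perfect outcome: (C, c2) with payoffs (9, 6).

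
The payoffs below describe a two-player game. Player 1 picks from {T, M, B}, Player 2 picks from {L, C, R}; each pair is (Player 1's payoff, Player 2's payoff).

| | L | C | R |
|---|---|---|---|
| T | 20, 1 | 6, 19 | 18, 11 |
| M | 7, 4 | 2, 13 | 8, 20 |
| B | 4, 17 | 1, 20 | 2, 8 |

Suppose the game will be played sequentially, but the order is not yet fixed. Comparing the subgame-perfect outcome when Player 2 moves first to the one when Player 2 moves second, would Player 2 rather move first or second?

second

If Player 1 leads: Player 2's best replies are T→C, M→R, B→C; Player 1's induced payoffs 6, 8, 1; outcome (M, R), payoffs (8, 20).
If Player 2 leads: Player 1's best replies are L→T, C→T, R→T; Player 2's induced payoffs 1, 19, 11; outcome (T, C), payoffs (6, 19).
Player 2 gets 19 moving first and 20 moving second, so Player 2 prefers to move second.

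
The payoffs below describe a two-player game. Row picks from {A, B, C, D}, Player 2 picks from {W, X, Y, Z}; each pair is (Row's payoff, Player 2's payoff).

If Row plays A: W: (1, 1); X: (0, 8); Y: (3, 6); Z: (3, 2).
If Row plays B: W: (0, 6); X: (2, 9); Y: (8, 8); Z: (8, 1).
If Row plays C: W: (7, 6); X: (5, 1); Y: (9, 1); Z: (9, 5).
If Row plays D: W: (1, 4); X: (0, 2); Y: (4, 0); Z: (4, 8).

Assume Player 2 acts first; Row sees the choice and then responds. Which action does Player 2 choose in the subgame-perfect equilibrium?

Work backward from Row's decision.
- W → Row plays C (best of 1, 0, 7, 1); Player 2 gets 6.
- X → Row plays C (best of 0, 2, 5, 0); Player 2 gets 1.
- Y → Row plays C (best of 3, 8, 9, 4); Player 2 gets 1.
- Z → Row plays C (best of 3, 8, 9, 4); Player 2 gets 5.
Player 2's induced payoffs are 6, 1, 1, 5, so Player 2 commits to W. Subgame-perfect outcome: (C, W) with payoffs (7, 6).

W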